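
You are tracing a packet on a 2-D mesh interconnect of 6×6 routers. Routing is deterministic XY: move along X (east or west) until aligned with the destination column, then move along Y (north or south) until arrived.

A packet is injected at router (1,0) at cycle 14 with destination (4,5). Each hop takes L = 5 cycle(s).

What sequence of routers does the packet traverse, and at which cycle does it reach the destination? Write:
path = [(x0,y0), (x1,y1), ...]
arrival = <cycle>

  0. router=(1,0) cycle=14 (inject)
  1. router=(2,0) cycle=19 dir=E
  2. router=(3,0) cycle=24 dir=E
  3. router=(4,0) cycle=29 dir=E
  4. router=(4,1) cycle=34 dir=N
  5. router=(4,2) cycle=39 dir=N
  6. router=(4,3) cycle=44 dir=N
  7. router=(4,4) cycle=49 dir=N
  8. router=(4,5) cycle=54 dir=N

path = [(1,0), (2,0), (3,0), (4,0), (4,1), (4,2), (4,3), (4,4), (4,5)]
arrival = 54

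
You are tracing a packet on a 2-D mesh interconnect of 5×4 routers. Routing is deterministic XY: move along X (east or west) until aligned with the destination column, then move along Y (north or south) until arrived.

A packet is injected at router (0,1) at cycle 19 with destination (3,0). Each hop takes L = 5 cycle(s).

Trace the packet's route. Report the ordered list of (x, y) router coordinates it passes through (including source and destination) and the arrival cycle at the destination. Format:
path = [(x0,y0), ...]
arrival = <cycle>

src (0,1)  cyc=19
E→(1,1)  cyc=24
E→(2,1)  cyc=29
E→(3,1)  cyc=34
S→(3,0)  cyc=39

path = [(0,1), (1,1), (2,1), (3,1), (3,0)]
arrival = 39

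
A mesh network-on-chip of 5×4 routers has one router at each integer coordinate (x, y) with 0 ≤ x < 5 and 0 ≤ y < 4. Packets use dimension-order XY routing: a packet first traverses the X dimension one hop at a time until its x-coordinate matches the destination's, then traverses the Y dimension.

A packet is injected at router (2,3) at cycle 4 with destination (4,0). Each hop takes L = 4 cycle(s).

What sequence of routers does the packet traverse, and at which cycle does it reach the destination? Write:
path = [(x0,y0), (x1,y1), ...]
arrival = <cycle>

path = [(2,3), (3,3), (4,3), (4,2), (4,1), (4,0)]
arrival = 24

t=4: at (2,3)
t=8: at (3,3) after E
t=12: at (4,3) after E
t=16: at (4,2) after S
t=20: at (4,1) after S
t=24: at (4,0) after S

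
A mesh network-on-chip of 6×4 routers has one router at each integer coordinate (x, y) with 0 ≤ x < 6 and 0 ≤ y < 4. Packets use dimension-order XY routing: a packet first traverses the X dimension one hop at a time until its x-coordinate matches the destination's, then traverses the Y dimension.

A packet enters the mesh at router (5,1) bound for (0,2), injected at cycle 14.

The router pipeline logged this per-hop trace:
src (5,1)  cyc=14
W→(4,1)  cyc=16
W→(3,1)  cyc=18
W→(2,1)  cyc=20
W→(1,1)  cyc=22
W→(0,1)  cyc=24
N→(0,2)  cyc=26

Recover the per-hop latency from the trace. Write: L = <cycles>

cyc[1] − cyc[0] = 16 − 14 = 2.
That increment is L by definition: L = 2.

L = 2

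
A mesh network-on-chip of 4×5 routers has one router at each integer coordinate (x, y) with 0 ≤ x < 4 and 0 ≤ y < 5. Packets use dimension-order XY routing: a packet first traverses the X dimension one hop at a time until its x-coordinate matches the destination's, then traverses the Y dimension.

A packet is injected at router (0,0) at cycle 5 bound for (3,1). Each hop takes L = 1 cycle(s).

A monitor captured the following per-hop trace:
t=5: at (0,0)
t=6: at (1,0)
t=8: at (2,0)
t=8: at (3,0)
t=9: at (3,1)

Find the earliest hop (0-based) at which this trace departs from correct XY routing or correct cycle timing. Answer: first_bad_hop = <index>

[1] (+1,+0) / 1c ⇒ ok
[2] (+1,+0) / 2c ⇒ BAD: Δcyc=2≠L

first_bad_hop = 2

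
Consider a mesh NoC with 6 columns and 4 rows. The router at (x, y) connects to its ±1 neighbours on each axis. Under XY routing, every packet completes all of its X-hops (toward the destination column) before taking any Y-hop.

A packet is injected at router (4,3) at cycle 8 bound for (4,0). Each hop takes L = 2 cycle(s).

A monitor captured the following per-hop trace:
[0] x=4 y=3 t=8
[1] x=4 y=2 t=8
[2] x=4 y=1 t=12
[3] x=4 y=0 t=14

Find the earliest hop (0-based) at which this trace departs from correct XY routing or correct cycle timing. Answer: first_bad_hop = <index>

first_bad_hop = 1

check 1→ d=(0,-1) cyc+0: BAD: Δcyc=0≠L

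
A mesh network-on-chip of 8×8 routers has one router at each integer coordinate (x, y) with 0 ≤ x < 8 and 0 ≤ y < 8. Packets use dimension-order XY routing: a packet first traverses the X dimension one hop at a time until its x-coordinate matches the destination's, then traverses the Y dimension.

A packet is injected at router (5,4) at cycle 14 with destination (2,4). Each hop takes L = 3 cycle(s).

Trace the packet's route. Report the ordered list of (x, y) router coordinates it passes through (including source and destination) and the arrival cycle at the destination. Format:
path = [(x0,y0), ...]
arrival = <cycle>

path = [(5,4), (4,4), (3,4), (2,4)]
arrival = 23

hop 0: (5,4) @ cyc 14
hop 1: (4,4) @ cyc 17  [W]
hop 2: (3,4) @ cyc 20  [W]
hop 3: (2,4) @ cyc 23  [W]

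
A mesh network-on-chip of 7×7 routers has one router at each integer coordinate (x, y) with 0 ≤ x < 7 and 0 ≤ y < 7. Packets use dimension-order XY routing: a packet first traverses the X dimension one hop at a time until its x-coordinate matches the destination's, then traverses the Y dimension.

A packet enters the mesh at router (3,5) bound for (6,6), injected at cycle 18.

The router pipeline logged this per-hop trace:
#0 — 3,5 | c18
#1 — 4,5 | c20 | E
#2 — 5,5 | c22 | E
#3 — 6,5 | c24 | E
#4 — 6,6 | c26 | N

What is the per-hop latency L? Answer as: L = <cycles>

Between hops 0 and 1 the cycle counter advances 20 − 18 = 2.
One hop costs L cycles, so L = 2.

L = 2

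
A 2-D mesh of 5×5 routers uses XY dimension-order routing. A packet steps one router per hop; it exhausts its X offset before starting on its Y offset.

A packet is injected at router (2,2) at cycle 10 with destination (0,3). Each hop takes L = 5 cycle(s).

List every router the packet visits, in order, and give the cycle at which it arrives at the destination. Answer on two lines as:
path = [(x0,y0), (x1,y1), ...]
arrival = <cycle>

  0. router=(2,2) cycle=10 (inject)
  1. router=(1,2) cycle=15 dir=W
  2. router=(0,2) cycle=20 dir=W
  3. router=(0,3) cycle=25 dir=N

path = [(2,2), (1,2), (0,2), (0,3)]
arrival = 25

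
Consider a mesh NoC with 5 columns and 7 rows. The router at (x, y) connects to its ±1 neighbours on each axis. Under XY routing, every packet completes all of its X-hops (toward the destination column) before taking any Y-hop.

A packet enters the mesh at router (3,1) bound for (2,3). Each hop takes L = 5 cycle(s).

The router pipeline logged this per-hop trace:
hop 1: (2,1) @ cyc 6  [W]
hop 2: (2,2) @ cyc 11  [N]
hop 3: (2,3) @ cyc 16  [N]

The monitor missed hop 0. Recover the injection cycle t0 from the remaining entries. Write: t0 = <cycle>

Hop 1 reached at cycle 6; hop k is at t0 + k·L.
Subtract one hop: t0 = 6 − 5 = 1.

t0 = 1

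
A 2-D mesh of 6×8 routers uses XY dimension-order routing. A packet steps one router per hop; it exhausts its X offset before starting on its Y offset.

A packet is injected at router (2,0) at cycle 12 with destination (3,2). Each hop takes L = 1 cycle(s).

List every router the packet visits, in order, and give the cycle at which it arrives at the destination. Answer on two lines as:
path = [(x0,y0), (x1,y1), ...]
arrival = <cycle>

path = [(2,0), (3,0), (3,1), (3,2)]
arrival = 15

hop 0: (2,0) @ cyc 12
hop 1: (3,0) @ cyc 13  [E]
hop 2: (3,1) @ cyc 14  [N]
hop 3: (3,2) @ cyc 15  [N]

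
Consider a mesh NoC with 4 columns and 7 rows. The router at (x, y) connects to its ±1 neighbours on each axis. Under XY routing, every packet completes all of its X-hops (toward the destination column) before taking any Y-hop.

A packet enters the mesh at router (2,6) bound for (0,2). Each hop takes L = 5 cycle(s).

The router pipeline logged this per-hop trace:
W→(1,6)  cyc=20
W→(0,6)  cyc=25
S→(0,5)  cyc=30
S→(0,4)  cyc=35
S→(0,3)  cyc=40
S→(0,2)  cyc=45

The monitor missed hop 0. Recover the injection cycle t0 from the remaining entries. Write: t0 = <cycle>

t0 = 15

The first recorded entry is hop 1 at cycle 20.
t0 = cyc[1] − L = 20 − 5 = 15.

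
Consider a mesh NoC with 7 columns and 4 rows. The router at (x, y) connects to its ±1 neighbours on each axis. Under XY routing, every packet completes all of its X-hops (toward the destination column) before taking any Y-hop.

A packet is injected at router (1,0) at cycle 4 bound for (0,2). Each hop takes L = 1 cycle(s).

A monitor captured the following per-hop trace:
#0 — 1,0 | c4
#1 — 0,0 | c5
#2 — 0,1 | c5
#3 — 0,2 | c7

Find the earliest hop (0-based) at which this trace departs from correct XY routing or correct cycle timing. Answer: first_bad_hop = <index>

first_bad_hop = 2

[1] (-1,+0) / 1c ⇒ ok
[2] (+0,+1) / 0c ⇒ BAD: Δcyc=0≠L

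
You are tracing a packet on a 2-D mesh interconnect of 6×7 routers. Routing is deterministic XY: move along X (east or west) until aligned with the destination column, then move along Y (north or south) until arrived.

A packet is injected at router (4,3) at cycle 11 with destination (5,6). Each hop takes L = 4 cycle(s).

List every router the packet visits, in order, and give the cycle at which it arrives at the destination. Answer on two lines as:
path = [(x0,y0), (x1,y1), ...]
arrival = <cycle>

  0. router=(4,3) cycle=11 (inject)
  1. router=(5,3) cycle=15 dir=E
  2. router=(5,4) cycle=19 dir=N
  3. router=(5,5) cycle=23 dir=N
  4. router=(5,6) cycle=27 dir=N

path = [(4,3), (5,3), (5,4), (5,5), (5,6)]
arrival = 27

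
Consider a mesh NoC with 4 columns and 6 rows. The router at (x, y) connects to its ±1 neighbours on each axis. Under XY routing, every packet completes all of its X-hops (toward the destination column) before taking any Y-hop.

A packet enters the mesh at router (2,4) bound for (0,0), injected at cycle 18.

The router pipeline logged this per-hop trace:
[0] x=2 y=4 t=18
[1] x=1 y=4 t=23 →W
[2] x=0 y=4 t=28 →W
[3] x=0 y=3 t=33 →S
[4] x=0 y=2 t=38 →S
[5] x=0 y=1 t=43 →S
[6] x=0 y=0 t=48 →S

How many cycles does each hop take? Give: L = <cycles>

Δcyc across hop 0→1: 23 − 18 = 5.
Each hop adds L, hence L = 5.

L = 5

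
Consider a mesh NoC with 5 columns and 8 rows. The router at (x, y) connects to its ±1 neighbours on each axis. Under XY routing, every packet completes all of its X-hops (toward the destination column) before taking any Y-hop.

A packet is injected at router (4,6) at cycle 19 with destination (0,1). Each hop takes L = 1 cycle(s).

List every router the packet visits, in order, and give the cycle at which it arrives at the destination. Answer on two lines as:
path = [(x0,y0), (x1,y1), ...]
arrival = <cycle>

path = [(4,6), (3,6), (2,6), (1,6), (0,6), (0,5), (0,4), (0,3), (0,2), (0,1)]
arrival = 28

[0] x=4 y=6 t=19
[1] x=3 y=6 t=20 →W
[2] x=2 y=6 t=21 →W
[3] x=1 y=6 t=22 →W
[4] x=0 y=6 t=23 →W
[5] x=0 y=5 t=24 →S
[6] x=0 y=4 t=25 →S
[7] x=0 y=3 t=26 →S
[8] x=0 y=2 t=27 →S
[9] x=0 y=1 t=28 →S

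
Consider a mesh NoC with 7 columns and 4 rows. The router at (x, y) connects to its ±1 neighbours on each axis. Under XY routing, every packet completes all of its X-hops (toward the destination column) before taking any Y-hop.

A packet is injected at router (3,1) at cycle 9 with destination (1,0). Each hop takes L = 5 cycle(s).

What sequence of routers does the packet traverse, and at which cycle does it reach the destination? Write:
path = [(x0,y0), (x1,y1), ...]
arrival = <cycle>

#0 — 3,1 | c9
#1 — 2,1 | c14 | W
#2 — 1,1 | c19 | W
#3 — 1,0 | c24 | S

path = [(3,1), (2,1), (1,1), (1,0)]
arrival = 24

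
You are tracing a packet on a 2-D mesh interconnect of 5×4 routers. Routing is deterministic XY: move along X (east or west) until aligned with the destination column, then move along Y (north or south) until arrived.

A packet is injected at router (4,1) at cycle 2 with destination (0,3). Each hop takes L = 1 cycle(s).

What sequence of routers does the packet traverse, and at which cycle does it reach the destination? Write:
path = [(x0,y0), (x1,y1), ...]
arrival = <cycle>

hop 0: (4,1) @ cyc 2
hop 1: (3,1) @ cyc 3  [W]
hop 2: (2,1) @ cyc 4  [W]
hop 3: (1,1) @ cyc 5  [W]
hop 4: (0,1) @ cyc 6  [W]
hop 5: (0,2) @ cyc 7  [N]
hop 6: (0,3) @ cyc 8  [N]

path = [(4,1), (3,1), (2,1), (1,1), (0,1), (0,2), (0,3)]
arrival = 8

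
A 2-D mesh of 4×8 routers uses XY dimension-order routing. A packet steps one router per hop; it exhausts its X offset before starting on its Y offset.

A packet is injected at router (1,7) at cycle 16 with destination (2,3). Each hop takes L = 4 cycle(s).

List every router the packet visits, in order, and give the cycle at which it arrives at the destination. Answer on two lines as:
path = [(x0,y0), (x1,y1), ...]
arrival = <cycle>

t=16: at (1,7)
t=20: at (2,7) after E
t=24: at (2,6) after S
t=28: at (2,5) after S
t=32: at (2,4) after S
t=36: at (2,3) after S

path = [(1,7), (2,7), (2,6), (2,5), (2,4), (2,3)]
arrival = 36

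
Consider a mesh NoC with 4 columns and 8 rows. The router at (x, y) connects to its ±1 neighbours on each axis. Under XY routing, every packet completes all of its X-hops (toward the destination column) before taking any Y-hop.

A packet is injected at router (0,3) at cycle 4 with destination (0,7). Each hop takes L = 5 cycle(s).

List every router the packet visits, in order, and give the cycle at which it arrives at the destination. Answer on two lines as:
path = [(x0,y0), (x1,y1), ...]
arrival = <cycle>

path = [(0,3), (0,4), (0,5), (0,6), (0,7)]
arrival = 24

[0] x=0 y=3 t=4
[1] x=0 y=4 t=9 →N
[2] x=0 y=5 t=14 →N
[3] x=0 y=6 t=19 →N
[4] x=0 y=7 t=24 →N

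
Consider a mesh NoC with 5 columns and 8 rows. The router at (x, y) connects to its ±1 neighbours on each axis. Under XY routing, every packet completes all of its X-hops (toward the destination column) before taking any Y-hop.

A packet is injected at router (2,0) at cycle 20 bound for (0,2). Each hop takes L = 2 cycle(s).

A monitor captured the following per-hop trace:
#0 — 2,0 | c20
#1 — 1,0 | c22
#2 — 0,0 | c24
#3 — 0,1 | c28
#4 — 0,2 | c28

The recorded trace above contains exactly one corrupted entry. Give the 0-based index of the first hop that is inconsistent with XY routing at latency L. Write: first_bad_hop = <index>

check 1→ d=(-1,0) cyc+2: ok
check 2→ d=(-1,0) cyc+2: ok
check 3→ d=(0,1) cyc+4: BAD: Δcyc=4≠L

first_bad_hop = 3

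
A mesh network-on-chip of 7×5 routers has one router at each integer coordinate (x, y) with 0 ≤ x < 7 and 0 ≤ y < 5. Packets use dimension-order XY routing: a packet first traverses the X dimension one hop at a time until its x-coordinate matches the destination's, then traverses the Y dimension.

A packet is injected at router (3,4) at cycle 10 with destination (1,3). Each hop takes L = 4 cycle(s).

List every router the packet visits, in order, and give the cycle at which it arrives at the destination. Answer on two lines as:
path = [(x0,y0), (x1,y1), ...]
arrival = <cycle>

path = [(3,4), (2,4), (1,4), (1,3)]
arrival = 22

[0] x=3 y=4 t=10
[1] x=2 y=4 t=14 →W
[2] x=1 y=4 t=18 →W
[3] x=1 y=3 t=22 →S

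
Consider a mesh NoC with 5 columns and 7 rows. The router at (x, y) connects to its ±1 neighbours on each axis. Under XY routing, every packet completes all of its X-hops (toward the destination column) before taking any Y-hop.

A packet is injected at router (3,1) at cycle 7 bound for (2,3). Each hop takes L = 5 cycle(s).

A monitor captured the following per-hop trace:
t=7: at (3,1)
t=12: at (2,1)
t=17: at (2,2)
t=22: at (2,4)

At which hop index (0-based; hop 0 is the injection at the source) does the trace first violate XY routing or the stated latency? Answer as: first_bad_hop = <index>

first_bad_hop = 3

check 1→ d=(-1,0) cyc+5: ok
check 2→ d=(0,1) cyc+5: ok
check 3→ d=(0,2) cyc+5: BAD: non-unit step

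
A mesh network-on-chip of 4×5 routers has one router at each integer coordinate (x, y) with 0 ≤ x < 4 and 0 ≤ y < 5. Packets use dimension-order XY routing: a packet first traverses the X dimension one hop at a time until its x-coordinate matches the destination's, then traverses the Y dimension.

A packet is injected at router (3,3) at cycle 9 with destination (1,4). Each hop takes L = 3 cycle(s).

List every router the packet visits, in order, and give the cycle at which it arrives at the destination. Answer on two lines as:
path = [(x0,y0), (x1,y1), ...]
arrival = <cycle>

src (3,3)  cyc=9
W→(2,3)  cyc=12
W→(1,3)  cyc=15
N→(1,4)  cyc=18

path = [(3,3), (2,3), (1,3), (1,4)]
arrival = 18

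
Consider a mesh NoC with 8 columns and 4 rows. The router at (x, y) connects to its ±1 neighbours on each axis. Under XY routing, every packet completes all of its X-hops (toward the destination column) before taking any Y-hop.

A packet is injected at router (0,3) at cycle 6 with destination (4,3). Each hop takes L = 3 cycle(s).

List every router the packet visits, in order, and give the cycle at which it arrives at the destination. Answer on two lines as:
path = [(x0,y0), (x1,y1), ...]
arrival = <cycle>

path = [(0,3), (1,3), (2,3), (3,3), (4,3)]
arrival = 18

t=6: at (0,3)
t=9: at (1,3) after E
t=12: at (2,3) after E
t=15: at (3,3) after E
t=18: at (4,3) after E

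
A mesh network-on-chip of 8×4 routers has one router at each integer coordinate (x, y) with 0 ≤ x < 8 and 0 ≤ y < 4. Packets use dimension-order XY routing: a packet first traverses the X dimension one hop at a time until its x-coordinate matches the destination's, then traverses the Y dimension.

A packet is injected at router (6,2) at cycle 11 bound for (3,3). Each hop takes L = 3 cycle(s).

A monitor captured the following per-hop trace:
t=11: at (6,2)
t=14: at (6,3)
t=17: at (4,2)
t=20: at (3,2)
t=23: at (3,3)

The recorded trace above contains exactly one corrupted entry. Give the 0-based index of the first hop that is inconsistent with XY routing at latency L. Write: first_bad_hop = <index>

first_bad_hop = 1

  1: Δx=+0 Δy=+1 Δt=3 [BAD: Y-move but x=6≠3]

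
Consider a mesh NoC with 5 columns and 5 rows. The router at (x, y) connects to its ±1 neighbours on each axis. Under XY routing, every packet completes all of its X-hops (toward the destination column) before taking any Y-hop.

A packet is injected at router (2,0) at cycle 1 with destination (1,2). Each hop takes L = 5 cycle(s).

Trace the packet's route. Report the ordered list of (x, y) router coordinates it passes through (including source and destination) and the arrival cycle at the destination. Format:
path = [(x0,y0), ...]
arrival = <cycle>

path = [(2,0), (1,0), (1,1), (1,2)]
arrival = 16

  0. router=(2,0) cycle=1 (inject)
  1. router=(1,0) cycle=6 dir=W
  2. router=(1,1) cycle=11 dir=N
  3. router=(1,2) cycle=16 dir=N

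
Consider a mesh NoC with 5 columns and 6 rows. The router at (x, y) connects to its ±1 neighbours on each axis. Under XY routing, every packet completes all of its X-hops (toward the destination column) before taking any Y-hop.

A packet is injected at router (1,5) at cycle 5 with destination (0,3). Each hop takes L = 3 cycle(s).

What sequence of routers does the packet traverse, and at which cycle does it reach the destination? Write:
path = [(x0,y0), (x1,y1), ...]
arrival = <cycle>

  0. router=(1,5) cycle=5 (inject)
  1. router=(0,5) cycle=8 dir=W
  2. router=(0,4) cycle=11 dir=S
  3. router=(0,3) cycle=14 dir=S

path = [(1,5), (0,5), (0,4), (0,3)]
arrival = 14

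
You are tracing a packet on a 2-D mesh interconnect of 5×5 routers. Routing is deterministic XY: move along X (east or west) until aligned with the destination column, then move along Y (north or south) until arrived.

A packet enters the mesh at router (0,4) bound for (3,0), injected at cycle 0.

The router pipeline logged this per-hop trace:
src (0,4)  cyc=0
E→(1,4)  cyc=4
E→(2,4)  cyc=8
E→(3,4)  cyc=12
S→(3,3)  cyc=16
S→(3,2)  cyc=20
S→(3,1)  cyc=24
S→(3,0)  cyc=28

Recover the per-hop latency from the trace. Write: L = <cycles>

L = 4

Δcyc across hop 0→1: 4 − 0 = 4.
That increment is L by definition: L = 4.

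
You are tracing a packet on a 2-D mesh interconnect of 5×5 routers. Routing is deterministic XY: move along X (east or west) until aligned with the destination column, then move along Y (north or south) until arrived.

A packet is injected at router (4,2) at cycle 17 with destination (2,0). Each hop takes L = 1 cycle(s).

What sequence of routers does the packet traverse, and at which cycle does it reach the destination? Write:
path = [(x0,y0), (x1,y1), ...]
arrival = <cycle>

path = [(4,2), (3,2), (2,2), (2,1), (2,0)]
arrival = 21

  0. router=(4,2) cycle=17 (inject)
  1. router=(3,2) cycle=18 dir=W
  2. router=(2,2) cycle=19 dir=W
  3. router=(2,1) cycle=20 dir=S
  4. router=(2,0) cycle=21 dir=S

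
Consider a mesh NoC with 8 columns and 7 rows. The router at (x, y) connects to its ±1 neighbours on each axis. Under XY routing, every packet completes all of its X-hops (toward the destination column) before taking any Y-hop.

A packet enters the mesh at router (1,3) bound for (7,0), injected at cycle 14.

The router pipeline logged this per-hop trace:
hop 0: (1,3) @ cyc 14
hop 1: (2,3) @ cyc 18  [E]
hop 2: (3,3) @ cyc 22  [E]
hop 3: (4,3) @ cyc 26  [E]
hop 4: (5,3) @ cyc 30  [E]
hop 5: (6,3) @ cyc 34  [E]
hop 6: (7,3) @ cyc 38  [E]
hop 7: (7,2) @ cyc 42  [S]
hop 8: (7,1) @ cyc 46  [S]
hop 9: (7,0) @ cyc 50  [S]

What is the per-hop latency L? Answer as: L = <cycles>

Δcyc across hop 0→1: 18 − 14 = 4.
That increment is L by definition: L = 4.

L = 4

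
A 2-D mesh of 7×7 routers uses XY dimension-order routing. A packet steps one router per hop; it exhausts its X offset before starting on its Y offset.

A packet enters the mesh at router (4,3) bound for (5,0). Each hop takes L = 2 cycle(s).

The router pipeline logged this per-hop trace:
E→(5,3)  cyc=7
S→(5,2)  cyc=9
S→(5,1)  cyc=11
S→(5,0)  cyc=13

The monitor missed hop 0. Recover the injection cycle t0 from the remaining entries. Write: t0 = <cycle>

The first recorded entry is hop 1 at cycle 7.
t0 = cyc[1] − L = 7 − 2 = 5.

t0 = 5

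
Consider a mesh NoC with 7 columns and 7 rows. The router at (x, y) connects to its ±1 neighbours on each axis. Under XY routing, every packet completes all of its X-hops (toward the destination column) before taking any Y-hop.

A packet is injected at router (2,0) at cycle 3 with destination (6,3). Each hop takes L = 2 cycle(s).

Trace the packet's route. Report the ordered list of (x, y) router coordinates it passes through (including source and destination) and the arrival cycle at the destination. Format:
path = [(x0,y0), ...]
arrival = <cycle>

hop 0: (2,0) @ cyc 3
hop 1: (3,0) @ cyc 5  [E]
hop 2: (4,0) @ cyc 7  [E]
hop 3: (5,0) @ cyc 9  [E]
hop 4: (6,0) @ cyc 11  [E]
hop 5: (6,1) @ cyc 13  [N]
hop 6: (6,2) @ cyc 15  [N]
hop 7: (6,3) @ cyc 17  [N]

path = [(2,0), (3,0), (4,0), (5,0), (6,0), (6,1), (6,2), (6,3)]
arrival = 17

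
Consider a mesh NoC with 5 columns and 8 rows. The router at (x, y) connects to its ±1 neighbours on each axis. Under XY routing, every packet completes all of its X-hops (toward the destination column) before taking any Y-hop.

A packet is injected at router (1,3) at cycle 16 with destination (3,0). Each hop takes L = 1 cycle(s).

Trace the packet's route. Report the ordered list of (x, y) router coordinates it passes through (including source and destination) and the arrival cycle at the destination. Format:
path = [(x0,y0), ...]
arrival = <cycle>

path = [(1,3), (2,3), (3,3), (3,2), (3,1), (3,0)]
arrival = 21

  0. router=(1,3) cycle=16 (inject)
  1. router=(2,3) cycle=17 dir=E
  2. router=(3,3) cycle=18 dir=E
  3. router=(3,2) cycle=19 dir=S
  4. router=(3,1) cycle=20 dir=S
  5. router=(3,0) cycle=21 dir=S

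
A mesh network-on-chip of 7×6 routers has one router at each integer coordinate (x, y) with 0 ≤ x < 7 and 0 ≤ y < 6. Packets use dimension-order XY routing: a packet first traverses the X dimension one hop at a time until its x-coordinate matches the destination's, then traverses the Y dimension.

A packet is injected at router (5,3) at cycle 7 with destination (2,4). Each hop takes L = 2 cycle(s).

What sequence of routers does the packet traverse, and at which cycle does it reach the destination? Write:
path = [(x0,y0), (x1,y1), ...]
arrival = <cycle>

path = [(5,3), (4,3), (3,3), (2,3), (2,4)]
arrival = 15

#0 — 5,3 | c7
#1 — 4,3 | c9 | W
#2 — 3,3 | c11 | W
#3 — 2,3 | c13 | W
#4 — 2,4 | c15 | N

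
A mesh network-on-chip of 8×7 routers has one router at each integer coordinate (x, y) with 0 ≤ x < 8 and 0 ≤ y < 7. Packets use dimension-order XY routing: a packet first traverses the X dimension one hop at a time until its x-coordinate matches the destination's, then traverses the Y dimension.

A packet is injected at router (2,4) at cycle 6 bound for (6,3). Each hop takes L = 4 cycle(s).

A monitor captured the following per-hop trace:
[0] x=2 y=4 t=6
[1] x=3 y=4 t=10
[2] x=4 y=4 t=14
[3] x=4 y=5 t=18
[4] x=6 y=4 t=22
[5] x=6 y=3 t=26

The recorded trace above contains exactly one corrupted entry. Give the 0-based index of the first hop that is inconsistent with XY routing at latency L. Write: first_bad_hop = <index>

first_bad_hop = 3

[1] (+1,+0) / 4c ⇒ ok
[2] (+1,+0) / 4c ⇒ ok
[3] (+0,+1) / 4c ⇒ BAD: Y-move but x=4≠6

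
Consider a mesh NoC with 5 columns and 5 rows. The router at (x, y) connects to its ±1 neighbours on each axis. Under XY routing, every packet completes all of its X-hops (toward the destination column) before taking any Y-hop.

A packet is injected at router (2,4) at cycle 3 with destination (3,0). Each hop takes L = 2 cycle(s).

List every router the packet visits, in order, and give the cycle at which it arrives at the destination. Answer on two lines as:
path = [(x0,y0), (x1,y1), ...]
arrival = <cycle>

  0. router=(2,4) cycle=3 (inject)
  1. router=(3,4) cycle=5 dir=E
  2. router=(3,3) cycle=7 dir=S
  3. router=(3,2) cycle=9 dir=S
  4. router=(3,1) cycle=11 dir=S
  5. router=(3,0) cycle=13 dir=S

path = [(2,4), (3,4), (3,3), (3,2), (3,1), (3,0)]
arrival = 13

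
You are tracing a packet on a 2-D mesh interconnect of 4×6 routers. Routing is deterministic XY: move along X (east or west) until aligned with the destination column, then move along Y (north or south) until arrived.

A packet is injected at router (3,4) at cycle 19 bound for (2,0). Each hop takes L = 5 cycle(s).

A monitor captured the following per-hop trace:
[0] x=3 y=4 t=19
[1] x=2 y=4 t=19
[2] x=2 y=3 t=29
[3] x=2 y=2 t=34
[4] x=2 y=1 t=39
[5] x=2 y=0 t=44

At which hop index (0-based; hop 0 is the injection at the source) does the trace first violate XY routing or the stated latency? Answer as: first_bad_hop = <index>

  1: Δx=-1 Δy=+0 Δt=0 [BAD: Δcyc=0≠L]

first_bad_hop = 1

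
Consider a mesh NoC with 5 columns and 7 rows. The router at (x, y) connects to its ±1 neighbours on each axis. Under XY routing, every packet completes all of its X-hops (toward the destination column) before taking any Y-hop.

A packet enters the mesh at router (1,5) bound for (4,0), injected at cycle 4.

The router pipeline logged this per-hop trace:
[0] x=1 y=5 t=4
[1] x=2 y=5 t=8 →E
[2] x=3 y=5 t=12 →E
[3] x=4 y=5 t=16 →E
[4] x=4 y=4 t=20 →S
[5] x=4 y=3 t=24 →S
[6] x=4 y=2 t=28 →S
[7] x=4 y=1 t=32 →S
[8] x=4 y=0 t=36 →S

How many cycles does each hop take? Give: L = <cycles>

Δcyc across hop 0→1: 8 − 4 = 4.
Each hop adds L, hence L = 4.

L = 4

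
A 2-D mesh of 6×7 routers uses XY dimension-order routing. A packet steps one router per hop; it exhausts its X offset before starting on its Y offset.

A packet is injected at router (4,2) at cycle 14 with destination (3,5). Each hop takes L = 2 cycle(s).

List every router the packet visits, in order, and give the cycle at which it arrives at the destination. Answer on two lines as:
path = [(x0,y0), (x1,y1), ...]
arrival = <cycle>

path = [(4,2), (3,2), (3,3), (3,4), (3,5)]
arrival = 22

  0. router=(4,2) cycle=14 (inject)
  1. router=(3,2) cycle=16 dir=W
  2. router=(3,3) cycle=18 dir=N
  3. router=(3,4) cycle=20 dir=N
  4. router=(3,5) cycle=22 dir=N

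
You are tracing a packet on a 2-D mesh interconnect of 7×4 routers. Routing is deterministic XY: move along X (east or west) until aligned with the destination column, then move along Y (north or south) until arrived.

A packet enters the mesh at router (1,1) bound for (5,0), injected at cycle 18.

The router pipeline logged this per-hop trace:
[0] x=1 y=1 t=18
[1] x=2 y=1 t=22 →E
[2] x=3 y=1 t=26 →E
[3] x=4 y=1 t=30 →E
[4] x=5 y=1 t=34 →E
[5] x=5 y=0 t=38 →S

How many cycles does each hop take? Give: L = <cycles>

L = 4

Δcyc across hop 0→1: 22 − 18 = 4.
Each hop adds L, hence L = 4.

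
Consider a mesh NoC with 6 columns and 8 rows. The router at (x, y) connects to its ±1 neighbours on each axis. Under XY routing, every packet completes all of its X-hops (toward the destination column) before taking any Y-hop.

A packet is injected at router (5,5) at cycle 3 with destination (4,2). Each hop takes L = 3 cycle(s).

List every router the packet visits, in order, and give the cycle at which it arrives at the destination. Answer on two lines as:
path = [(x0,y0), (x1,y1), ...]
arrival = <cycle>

path = [(5,5), (4,5), (4,4), (4,3), (4,2)]
arrival = 15

#0 — 5,5 | c3
#1 — 4,5 | c6 | W
#2 — 4,4 | c9 | S
#3 — 4,3 | c12 | S
#4 — 4,2 | c15 | S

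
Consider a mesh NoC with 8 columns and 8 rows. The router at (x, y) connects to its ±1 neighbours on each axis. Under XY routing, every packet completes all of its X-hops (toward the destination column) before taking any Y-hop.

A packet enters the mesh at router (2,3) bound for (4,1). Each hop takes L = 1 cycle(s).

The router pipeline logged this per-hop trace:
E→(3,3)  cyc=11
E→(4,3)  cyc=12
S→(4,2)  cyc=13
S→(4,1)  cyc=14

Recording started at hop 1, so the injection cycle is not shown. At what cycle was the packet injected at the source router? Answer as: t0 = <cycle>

t0 = 10

cyc[1] = 11 and cyc[k] = t0 + k·L for every k.
Therefore t0 = 11 − L = 10.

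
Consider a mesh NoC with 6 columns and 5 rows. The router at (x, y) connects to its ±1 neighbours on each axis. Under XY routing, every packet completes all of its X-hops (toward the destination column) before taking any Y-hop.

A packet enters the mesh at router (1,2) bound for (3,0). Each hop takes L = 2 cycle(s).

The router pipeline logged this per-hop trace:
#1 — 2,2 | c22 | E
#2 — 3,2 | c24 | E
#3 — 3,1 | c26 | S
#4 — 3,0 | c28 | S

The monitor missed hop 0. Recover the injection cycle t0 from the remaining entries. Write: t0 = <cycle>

Hop 1 reached at cycle 22; hop k is at t0 + k·L.
Subtract one hop: t0 = 22 − 2 = 20.

t0 = 20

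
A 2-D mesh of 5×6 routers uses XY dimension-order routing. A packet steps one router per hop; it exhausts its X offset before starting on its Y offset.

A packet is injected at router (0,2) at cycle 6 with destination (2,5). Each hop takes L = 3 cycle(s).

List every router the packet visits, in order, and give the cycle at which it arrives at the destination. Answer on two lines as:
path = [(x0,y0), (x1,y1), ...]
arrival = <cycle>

path = [(0,2), (1,2), (2,2), (2,3), (2,4), (2,5)]
arrival = 21

[0] x=0 y=2 t=6
[1] x=1 y=2 t=9 →E
[2] x=2 y=2 t=12 →E
[3] x=2 y=3 t=15 →N
[4] x=2 y=4 t=18 →N
[5] x=2 y=5 t=21 →N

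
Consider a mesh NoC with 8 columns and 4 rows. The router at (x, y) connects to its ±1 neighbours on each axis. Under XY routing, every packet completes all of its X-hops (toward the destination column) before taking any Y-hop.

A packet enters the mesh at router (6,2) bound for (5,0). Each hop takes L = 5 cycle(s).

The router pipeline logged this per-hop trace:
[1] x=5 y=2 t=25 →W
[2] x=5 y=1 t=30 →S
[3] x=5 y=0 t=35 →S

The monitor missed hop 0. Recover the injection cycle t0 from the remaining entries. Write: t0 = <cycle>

t0 = 20

Hop 1 reached at cycle 25; hop k is at t0 + k·L.
Therefore t0 = 25 − L = 20.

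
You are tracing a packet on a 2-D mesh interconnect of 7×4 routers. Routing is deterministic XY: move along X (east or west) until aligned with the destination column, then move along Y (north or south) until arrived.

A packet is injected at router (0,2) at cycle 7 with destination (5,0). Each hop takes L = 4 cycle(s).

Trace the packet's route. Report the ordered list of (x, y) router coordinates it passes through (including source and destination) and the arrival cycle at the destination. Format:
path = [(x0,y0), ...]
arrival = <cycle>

path = [(0,2), (1,2), (2,2), (3,2), (4,2), (5,2), (5,1), (5,0)]
arrival = 35

hop 0: (0,2) @ cyc 7
hop 1: (1,2) @ cyc 11  [E]
hop 2: (2,2) @ cyc 15  [E]
hop 3: (3,2) @ cyc 19  [E]
hop 4: (4,2) @ cyc 23  [E]
hop 5: (5,2) @ cyc 27  [E]
hop 6: (5,1) @ cyc 31  [S]
hop 7: (5,0) @ cyc 35  [S]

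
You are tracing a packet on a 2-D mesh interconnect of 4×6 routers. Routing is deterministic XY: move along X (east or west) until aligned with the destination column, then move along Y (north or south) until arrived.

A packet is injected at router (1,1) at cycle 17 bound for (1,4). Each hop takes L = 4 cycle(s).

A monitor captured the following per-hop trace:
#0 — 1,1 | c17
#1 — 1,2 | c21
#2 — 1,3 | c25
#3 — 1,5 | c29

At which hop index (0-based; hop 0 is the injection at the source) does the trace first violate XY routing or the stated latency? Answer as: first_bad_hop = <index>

hop 1: step (+0,+1), +4 cyc — ok
hop 2: step (+0,+1), +4 cyc — ok
hop 3: step (+0,+2), +4 cyc — BAD: non-unit step

first_bad_hop = 3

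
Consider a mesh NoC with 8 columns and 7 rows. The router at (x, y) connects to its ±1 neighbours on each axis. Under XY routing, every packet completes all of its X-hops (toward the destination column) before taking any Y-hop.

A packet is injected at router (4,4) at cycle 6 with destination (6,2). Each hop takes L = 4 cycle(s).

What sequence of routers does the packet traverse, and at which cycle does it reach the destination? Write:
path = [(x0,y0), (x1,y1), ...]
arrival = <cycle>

path = [(4,4), (5,4), (6,4), (6,3), (6,2)]
arrival = 22

#0 — 4,4 | c6
#1 — 5,4 | c10 | E
#2 — 6,4 | c14 | E
#3 — 6,3 | c18 | S
#4 — 6,2 | c22 | S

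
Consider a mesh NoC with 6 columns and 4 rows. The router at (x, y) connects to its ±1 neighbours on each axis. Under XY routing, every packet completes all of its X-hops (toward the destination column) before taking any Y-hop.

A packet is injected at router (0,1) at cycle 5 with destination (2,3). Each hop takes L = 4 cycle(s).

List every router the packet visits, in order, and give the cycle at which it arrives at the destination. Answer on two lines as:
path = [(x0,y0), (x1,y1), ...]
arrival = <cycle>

path = [(0,1), (1,1), (2,1), (2,2), (2,3)]
arrival = 21

#0 — 0,1 | c5
#1 — 1,1 | c9 | E
#2 — 2,1 | c13 | E
#3 — 2,2 | c17 | N
#4 — 2,3 | c21 | N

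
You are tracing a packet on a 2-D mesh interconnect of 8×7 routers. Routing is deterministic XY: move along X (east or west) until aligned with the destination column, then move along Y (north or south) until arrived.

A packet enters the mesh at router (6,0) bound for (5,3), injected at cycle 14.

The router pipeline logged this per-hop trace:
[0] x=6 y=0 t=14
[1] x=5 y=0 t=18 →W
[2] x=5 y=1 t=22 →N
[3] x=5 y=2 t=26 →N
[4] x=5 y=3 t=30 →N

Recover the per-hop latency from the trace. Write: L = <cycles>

L = 4

Between hops 0 and 1 the cycle counter advances 18 − 14 = 4.
One hop costs L cycles, so L = 4.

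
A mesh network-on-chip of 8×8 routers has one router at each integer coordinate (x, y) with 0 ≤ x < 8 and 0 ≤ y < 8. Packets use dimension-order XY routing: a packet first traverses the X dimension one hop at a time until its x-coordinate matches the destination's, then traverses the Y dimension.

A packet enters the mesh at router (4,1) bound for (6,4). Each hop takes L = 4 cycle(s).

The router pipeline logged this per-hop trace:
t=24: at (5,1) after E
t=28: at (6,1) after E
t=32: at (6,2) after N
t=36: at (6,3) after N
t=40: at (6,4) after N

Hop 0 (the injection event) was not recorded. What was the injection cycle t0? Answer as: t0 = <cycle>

The first recorded entry is hop 1 at cycle 24.
Subtract one hop: t0 = 24 − 4 = 20.

t0 = 20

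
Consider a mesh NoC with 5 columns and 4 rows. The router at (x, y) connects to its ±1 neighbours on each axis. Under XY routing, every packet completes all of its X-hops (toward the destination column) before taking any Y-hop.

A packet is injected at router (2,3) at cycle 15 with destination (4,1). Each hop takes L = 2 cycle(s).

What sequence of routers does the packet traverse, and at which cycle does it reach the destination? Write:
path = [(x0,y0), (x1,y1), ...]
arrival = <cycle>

path = [(2,3), (3,3), (4,3), (4,2), (4,1)]
arrival = 23

#0 — 2,3 | c15
#1 — 3,3 | c17 | E
#2 — 4,3 | c19 | E
#3 — 4,2 | c21 | S
#4 — 4,1 | c23 | S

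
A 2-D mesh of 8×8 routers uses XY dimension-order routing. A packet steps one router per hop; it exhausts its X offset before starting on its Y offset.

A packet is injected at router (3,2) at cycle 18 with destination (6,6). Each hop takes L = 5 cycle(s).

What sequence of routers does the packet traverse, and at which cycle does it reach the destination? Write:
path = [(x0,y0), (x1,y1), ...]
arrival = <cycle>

path = [(3,2), (4,2), (5,2), (6,2), (6,3), (6,4), (6,5), (6,6)]
arrival = 53

[0] x=3 y=2 t=18
[1] x=4 y=2 t=23 →E
[2] x=5 y=2 t=28 →E
[3] x=6 y=2 t=33 →E
[4] x=6 y=3 t=38 →N
[5] x=6 y=4 t=43 →N
[6] x=6 y=5 t=48 →N
[7] x=6 y=6 t=53 →N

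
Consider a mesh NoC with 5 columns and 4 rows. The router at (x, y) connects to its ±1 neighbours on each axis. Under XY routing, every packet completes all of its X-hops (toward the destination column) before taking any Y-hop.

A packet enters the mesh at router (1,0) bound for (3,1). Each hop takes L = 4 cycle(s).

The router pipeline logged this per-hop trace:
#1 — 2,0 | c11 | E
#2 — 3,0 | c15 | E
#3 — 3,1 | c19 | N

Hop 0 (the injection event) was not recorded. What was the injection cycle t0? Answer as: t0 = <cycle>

The first recorded entry is hop 1 at cycle 11.
So t0 = 11 − 1·4 = 7.

t0 = 7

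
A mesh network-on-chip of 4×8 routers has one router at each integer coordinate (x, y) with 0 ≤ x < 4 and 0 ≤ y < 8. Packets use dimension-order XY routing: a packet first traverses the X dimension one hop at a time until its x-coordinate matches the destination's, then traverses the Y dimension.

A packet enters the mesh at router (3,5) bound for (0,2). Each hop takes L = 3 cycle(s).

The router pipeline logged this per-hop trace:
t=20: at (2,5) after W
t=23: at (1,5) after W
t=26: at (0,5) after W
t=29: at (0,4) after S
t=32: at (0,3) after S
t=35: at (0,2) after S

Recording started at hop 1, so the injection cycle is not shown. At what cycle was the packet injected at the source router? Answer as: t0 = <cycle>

t0 = 17

The first recorded entry is hop 1 at cycle 20.
Therefore t0 = 20 − L = 17.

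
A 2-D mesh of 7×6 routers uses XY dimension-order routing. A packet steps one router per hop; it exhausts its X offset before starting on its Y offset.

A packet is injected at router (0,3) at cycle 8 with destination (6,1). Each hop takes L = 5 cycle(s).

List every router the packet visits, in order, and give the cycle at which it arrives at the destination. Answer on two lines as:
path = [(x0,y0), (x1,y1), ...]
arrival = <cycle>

path = [(0,3), (1,3), (2,3), (3,3), (4,3), (5,3), (6,3), (6,2), (6,1)]
arrival = 48

[0] x=0 y=3 t=8
[1] x=1 y=3 t=13 →E
[2] x=2 y=3 t=18 →E
[3] x=3 y=3 t=23 →E
[4] x=4 y=3 t=28 →E
[5] x=5 y=3 t=33 →E
[6] x=6 y=3 t=38 →E
[7] x=6 y=2 t=43 →S
[8] x=6 y=1 t=48 →S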